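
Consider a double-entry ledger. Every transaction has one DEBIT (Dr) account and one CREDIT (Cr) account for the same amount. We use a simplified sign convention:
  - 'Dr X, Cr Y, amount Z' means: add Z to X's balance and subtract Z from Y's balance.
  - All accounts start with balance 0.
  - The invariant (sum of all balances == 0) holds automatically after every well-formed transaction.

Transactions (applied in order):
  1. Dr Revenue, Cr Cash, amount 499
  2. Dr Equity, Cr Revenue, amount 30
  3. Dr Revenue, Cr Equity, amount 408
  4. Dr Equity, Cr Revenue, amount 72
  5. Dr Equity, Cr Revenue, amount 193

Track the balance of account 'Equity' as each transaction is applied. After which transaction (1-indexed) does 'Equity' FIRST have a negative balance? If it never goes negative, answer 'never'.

Answer: 3

Derivation:
After txn 1: Equity=0
After txn 2: Equity=30
After txn 3: Equity=-378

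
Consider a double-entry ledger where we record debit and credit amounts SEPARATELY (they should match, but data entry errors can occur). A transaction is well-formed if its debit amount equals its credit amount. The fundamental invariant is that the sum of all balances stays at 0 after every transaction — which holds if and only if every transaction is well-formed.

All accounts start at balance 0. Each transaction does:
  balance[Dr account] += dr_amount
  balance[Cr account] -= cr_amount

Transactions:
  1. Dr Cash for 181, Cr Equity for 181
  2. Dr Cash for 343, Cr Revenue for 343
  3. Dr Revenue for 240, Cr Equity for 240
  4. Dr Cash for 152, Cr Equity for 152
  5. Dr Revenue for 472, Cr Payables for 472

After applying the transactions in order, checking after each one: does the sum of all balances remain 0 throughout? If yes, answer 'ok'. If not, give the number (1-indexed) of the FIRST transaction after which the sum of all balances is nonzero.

After txn 1: dr=181 cr=181 sum_balances=0
After txn 2: dr=343 cr=343 sum_balances=0
After txn 3: dr=240 cr=240 sum_balances=0
After txn 4: dr=152 cr=152 sum_balances=0
After txn 5: dr=472 cr=472 sum_balances=0

Answer: ok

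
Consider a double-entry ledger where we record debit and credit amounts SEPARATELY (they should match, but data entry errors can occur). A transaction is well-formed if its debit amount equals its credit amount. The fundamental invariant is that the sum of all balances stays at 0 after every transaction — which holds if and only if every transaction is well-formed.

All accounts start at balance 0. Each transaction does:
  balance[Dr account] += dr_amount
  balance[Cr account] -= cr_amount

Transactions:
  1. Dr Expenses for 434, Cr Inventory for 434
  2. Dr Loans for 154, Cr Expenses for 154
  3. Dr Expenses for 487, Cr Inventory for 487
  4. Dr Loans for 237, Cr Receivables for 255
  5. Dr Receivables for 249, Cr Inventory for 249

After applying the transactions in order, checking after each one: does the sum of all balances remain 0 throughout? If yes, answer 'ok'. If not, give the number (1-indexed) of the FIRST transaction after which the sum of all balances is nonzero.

Answer: 4

Derivation:
After txn 1: dr=434 cr=434 sum_balances=0
After txn 2: dr=154 cr=154 sum_balances=0
After txn 3: dr=487 cr=487 sum_balances=0
After txn 4: dr=237 cr=255 sum_balances=-18
After txn 5: dr=249 cr=249 sum_balances=-18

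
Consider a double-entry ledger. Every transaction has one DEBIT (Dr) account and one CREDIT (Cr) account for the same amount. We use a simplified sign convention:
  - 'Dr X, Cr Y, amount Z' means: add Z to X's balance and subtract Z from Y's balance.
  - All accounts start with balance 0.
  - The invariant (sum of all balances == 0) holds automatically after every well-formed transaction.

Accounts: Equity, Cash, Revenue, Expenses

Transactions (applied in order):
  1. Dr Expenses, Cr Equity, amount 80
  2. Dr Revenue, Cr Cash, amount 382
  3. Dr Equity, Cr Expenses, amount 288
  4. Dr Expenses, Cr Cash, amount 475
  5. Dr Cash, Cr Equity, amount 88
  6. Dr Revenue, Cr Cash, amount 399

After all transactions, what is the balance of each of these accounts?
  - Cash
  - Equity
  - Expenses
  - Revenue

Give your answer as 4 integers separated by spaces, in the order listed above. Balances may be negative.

After txn 1 (Dr Expenses, Cr Equity, amount 80): Equity=-80 Expenses=80
After txn 2 (Dr Revenue, Cr Cash, amount 382): Cash=-382 Equity=-80 Expenses=80 Revenue=382
After txn 3 (Dr Equity, Cr Expenses, amount 288): Cash=-382 Equity=208 Expenses=-208 Revenue=382
After txn 4 (Dr Expenses, Cr Cash, amount 475): Cash=-857 Equity=208 Expenses=267 Revenue=382
After txn 5 (Dr Cash, Cr Equity, amount 88): Cash=-769 Equity=120 Expenses=267 Revenue=382
After txn 6 (Dr Revenue, Cr Cash, amount 399): Cash=-1168 Equity=120 Expenses=267 Revenue=781

Answer: -1168 120 267 781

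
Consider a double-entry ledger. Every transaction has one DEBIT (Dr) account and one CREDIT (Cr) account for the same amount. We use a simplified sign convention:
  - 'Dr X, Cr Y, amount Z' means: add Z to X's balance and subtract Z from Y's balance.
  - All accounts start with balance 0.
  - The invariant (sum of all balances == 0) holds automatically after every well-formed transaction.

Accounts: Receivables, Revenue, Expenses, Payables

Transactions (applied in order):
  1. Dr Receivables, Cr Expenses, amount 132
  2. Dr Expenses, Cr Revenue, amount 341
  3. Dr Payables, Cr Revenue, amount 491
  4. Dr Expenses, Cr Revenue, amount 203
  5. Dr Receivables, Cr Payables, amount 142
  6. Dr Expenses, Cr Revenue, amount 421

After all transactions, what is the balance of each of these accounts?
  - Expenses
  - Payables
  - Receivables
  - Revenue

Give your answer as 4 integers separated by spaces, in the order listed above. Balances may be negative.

Answer: 833 349 274 -1456

Derivation:
After txn 1 (Dr Receivables, Cr Expenses, amount 132): Expenses=-132 Receivables=132
After txn 2 (Dr Expenses, Cr Revenue, amount 341): Expenses=209 Receivables=132 Revenue=-341
After txn 3 (Dr Payables, Cr Revenue, amount 491): Expenses=209 Payables=491 Receivables=132 Revenue=-832
After txn 4 (Dr Expenses, Cr Revenue, amount 203): Expenses=412 Payables=491 Receivables=132 Revenue=-1035
After txn 5 (Dr Receivables, Cr Payables, amount 142): Expenses=412 Payables=349 Receivables=274 Revenue=-1035
After txn 6 (Dr Expenses, Cr Revenue, amount 421): Expenses=833 Payables=349 Receivables=274 Revenue=-1456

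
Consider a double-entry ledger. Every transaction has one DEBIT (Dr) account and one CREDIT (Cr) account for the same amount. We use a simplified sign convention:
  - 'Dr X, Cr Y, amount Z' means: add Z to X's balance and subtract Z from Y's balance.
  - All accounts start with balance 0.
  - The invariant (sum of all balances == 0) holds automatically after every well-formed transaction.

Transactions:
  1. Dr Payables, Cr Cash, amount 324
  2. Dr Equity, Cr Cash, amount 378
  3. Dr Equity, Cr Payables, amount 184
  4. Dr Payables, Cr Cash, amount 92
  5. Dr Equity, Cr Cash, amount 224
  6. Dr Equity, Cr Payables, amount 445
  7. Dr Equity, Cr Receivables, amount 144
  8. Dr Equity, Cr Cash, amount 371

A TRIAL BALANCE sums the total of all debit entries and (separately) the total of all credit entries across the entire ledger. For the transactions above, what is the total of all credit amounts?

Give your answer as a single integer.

Txn 1: credit+=324
Txn 2: credit+=378
Txn 3: credit+=184
Txn 4: credit+=92
Txn 5: credit+=224
Txn 6: credit+=445
Txn 7: credit+=144
Txn 8: credit+=371
Total credits = 2162

Answer: 2162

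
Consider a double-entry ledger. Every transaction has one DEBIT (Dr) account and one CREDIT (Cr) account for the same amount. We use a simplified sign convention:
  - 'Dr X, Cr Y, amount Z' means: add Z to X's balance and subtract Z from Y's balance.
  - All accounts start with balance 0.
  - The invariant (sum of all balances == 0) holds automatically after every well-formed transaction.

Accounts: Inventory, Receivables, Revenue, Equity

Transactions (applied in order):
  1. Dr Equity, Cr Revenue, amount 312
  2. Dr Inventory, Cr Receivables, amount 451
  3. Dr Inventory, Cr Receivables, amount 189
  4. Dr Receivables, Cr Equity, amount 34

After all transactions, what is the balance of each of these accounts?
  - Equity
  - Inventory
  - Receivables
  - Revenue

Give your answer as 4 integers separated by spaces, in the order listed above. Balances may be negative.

After txn 1 (Dr Equity, Cr Revenue, amount 312): Equity=312 Revenue=-312
After txn 2 (Dr Inventory, Cr Receivables, amount 451): Equity=312 Inventory=451 Receivables=-451 Revenue=-312
After txn 3 (Dr Inventory, Cr Receivables, amount 189): Equity=312 Inventory=640 Receivables=-640 Revenue=-312
After txn 4 (Dr Receivables, Cr Equity, amount 34): Equity=278 Inventory=640 Receivables=-606 Revenue=-312

Answer: 278 640 -606 -312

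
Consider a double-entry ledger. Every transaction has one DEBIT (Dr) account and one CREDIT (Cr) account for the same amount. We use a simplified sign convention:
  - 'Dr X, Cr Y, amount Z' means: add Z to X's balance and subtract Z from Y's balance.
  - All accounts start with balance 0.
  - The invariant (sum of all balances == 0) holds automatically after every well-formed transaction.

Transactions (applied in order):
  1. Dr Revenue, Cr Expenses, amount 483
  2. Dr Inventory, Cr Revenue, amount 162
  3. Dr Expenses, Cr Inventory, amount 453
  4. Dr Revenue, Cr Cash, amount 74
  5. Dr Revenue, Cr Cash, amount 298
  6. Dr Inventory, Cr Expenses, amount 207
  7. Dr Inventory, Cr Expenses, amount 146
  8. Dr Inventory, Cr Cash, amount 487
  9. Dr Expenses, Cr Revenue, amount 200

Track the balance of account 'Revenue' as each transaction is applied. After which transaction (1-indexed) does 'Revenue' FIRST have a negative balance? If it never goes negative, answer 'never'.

Answer: never

Derivation:
After txn 1: Revenue=483
After txn 2: Revenue=321
After txn 3: Revenue=321
After txn 4: Revenue=395
After txn 5: Revenue=693
After txn 6: Revenue=693
After txn 7: Revenue=693
After txn 8: Revenue=693
After txn 9: Revenue=493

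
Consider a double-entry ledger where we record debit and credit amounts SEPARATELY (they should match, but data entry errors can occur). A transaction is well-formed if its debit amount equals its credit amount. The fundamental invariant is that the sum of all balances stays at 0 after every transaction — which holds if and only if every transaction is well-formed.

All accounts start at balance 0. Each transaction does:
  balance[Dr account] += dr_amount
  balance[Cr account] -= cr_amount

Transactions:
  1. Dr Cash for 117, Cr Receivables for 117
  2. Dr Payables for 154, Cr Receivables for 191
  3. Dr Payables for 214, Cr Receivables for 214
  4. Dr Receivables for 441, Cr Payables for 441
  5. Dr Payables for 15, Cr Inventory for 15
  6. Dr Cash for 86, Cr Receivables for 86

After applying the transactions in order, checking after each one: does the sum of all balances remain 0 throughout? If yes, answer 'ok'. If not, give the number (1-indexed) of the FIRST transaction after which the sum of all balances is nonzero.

After txn 1: dr=117 cr=117 sum_balances=0
After txn 2: dr=154 cr=191 sum_balances=-37
After txn 3: dr=214 cr=214 sum_balances=-37
After txn 4: dr=441 cr=441 sum_balances=-37
After txn 5: dr=15 cr=15 sum_balances=-37
After txn 6: dr=86 cr=86 sum_balances=-37

Answer: 2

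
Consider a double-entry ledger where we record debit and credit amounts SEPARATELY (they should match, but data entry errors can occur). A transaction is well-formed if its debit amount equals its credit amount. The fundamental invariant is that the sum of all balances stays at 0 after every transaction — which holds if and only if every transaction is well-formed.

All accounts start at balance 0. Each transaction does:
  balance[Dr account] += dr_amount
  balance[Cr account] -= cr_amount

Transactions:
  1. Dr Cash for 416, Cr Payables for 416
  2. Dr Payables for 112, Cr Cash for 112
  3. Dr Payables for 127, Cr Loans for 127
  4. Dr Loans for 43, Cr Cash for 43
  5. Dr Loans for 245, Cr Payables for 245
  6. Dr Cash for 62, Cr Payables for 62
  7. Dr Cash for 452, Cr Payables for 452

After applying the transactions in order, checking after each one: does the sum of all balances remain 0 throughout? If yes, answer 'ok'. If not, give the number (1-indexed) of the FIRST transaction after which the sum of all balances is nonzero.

After txn 1: dr=416 cr=416 sum_balances=0
After txn 2: dr=112 cr=112 sum_balances=0
After txn 3: dr=127 cr=127 sum_balances=0
After txn 4: dr=43 cr=43 sum_balances=0
After txn 5: dr=245 cr=245 sum_balances=0
After txn 6: dr=62 cr=62 sum_balances=0
After txn 7: dr=452 cr=452 sum_balances=0

Answer: ok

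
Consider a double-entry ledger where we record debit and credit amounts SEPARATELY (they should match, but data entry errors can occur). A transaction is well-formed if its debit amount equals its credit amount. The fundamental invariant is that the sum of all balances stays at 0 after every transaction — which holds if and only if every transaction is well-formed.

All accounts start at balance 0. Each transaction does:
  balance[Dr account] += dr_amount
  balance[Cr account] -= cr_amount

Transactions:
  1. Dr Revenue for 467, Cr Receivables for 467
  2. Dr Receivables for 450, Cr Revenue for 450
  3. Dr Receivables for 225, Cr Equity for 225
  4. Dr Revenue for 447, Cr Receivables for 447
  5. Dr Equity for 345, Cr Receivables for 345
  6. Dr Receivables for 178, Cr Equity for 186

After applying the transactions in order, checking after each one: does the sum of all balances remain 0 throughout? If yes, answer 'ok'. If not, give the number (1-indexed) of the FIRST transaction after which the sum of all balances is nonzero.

After txn 1: dr=467 cr=467 sum_balances=0
After txn 2: dr=450 cr=450 sum_balances=0
After txn 3: dr=225 cr=225 sum_balances=0
After txn 4: dr=447 cr=447 sum_balances=0
After txn 5: dr=345 cr=345 sum_balances=0
After txn 6: dr=178 cr=186 sum_balances=-8

Answer: 6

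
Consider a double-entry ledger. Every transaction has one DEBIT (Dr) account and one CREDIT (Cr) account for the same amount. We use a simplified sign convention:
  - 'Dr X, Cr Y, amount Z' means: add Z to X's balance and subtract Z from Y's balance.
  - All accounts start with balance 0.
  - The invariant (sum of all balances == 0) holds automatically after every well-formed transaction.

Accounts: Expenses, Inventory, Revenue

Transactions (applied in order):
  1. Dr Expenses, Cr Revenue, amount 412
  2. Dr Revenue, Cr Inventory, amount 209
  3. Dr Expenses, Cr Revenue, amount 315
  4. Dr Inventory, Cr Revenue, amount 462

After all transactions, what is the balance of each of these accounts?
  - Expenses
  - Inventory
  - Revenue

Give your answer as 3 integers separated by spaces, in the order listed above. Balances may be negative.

Answer: 727 253 -980

Derivation:
After txn 1 (Dr Expenses, Cr Revenue, amount 412): Expenses=412 Revenue=-412
After txn 2 (Dr Revenue, Cr Inventory, amount 209): Expenses=412 Inventory=-209 Revenue=-203
After txn 3 (Dr Expenses, Cr Revenue, amount 315): Expenses=727 Inventory=-209 Revenue=-518
After txn 4 (Dr Inventory, Cr Revenue, amount 462): Expenses=727 Inventory=253 Revenue=-980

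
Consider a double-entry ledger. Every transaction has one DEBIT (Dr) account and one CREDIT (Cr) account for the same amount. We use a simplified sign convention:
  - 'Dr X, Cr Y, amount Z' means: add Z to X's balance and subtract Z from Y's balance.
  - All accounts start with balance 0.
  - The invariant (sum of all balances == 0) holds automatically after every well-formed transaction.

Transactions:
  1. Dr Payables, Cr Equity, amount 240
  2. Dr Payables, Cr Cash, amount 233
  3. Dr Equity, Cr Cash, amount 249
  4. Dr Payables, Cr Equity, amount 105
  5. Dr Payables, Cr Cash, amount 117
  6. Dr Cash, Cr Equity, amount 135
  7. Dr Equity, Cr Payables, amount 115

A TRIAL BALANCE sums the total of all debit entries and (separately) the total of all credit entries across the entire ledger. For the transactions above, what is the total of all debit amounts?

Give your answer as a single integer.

Answer: 1194

Derivation:
Txn 1: debit+=240
Txn 2: debit+=233
Txn 3: debit+=249
Txn 4: debit+=105
Txn 5: debit+=117
Txn 6: debit+=135
Txn 7: debit+=115
Total debits = 1194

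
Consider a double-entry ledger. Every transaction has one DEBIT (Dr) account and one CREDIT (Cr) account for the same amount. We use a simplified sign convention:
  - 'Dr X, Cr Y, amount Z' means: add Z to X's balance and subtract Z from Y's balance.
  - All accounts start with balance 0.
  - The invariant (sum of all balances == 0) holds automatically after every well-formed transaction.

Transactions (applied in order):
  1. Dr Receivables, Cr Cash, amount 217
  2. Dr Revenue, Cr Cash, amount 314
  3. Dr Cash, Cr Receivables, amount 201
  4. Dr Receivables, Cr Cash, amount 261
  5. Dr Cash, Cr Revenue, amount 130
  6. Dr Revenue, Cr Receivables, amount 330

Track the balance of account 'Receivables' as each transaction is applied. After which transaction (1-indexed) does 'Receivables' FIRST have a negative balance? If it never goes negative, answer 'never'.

After txn 1: Receivables=217
After txn 2: Receivables=217
After txn 3: Receivables=16
After txn 4: Receivables=277
After txn 5: Receivables=277
After txn 6: Receivables=-53

Answer: 6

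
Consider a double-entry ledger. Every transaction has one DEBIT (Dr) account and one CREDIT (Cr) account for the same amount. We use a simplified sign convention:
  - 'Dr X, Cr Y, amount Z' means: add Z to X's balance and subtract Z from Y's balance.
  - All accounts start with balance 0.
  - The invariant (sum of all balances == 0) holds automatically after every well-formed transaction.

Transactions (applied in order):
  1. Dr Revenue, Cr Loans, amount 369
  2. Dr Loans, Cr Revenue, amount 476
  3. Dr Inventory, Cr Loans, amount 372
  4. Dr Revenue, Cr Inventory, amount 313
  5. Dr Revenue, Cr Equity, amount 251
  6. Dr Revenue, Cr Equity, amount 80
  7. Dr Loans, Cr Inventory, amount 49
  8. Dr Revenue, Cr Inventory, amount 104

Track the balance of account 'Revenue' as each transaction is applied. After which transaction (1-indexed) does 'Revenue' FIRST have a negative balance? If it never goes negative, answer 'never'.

Answer: 2

Derivation:
After txn 1: Revenue=369
After txn 2: Revenue=-107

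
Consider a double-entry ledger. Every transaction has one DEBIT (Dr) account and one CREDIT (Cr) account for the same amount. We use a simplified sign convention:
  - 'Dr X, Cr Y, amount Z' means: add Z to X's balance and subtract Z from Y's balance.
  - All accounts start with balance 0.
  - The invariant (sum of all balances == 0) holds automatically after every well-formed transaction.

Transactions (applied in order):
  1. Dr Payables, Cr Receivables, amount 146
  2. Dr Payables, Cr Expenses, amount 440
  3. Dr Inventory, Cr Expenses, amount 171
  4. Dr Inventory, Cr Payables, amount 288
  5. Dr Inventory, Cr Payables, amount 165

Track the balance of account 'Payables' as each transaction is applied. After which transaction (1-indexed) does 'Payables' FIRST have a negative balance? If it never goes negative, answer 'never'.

After txn 1: Payables=146
After txn 2: Payables=586
After txn 3: Payables=586
After txn 4: Payables=298
After txn 5: Payables=133

Answer: never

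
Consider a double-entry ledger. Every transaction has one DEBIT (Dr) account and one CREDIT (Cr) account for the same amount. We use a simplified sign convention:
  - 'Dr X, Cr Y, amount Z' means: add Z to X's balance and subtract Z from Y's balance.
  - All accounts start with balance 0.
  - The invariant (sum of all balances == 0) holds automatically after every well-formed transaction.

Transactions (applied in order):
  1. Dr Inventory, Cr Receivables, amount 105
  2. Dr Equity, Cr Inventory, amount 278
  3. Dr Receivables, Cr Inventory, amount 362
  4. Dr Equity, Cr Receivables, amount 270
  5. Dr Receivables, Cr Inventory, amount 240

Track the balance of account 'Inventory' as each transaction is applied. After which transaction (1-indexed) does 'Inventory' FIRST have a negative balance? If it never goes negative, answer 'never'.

After txn 1: Inventory=105
After txn 2: Inventory=-173

Answer: 2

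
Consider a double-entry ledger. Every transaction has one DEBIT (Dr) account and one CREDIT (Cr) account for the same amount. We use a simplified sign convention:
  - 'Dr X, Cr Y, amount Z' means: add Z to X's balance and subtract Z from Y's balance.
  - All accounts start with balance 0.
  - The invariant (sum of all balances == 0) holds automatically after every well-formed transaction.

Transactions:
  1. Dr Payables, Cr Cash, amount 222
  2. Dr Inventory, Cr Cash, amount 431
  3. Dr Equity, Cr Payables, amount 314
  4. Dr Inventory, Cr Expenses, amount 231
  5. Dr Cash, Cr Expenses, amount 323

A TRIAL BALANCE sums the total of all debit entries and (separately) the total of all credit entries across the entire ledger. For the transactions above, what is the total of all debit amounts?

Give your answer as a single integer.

Txn 1: debit+=222
Txn 2: debit+=431
Txn 3: debit+=314
Txn 4: debit+=231
Txn 5: debit+=323
Total debits = 1521

Answer: 1521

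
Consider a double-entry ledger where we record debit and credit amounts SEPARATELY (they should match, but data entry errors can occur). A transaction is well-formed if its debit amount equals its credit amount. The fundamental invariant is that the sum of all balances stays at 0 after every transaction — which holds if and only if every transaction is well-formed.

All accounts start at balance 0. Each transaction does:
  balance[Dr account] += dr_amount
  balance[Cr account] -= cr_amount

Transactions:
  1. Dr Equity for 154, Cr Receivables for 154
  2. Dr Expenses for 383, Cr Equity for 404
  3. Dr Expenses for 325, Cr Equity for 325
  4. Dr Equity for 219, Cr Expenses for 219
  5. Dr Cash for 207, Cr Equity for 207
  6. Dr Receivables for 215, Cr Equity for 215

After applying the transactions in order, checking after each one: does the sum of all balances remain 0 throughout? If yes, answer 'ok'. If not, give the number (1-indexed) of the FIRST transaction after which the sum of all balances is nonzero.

Answer: 2

Derivation:
After txn 1: dr=154 cr=154 sum_balances=0
After txn 2: dr=383 cr=404 sum_balances=-21
After txn 3: dr=325 cr=325 sum_balances=-21
After txn 4: dr=219 cr=219 sum_balances=-21
After txn 5: dr=207 cr=207 sum_balances=-21
After txn 6: dr=215 cr=215 sum_balances=-21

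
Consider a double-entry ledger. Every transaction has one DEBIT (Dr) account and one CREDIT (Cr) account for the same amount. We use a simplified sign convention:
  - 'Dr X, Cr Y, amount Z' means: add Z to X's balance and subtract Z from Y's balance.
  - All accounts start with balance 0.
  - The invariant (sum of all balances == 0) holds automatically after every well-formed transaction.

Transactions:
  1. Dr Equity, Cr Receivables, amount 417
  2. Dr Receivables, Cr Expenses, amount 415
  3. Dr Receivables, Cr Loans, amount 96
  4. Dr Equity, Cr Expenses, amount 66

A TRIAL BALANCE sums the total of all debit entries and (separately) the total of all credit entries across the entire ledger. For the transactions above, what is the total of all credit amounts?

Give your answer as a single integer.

Txn 1: credit+=417
Txn 2: credit+=415
Txn 3: credit+=96
Txn 4: credit+=66
Total credits = 994

Answer: 994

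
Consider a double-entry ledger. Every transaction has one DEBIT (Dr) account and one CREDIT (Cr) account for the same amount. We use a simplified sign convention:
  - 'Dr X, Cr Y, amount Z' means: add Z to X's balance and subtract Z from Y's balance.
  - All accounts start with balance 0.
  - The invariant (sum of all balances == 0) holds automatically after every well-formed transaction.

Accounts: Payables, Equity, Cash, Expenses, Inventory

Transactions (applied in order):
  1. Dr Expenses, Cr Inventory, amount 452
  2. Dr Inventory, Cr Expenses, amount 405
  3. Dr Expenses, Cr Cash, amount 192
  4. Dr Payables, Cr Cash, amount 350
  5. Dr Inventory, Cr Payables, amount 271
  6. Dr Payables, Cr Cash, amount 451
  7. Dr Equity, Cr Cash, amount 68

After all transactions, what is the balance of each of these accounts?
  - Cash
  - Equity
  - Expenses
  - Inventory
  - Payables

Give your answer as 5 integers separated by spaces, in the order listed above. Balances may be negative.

After txn 1 (Dr Expenses, Cr Inventory, amount 452): Expenses=452 Inventory=-452
After txn 2 (Dr Inventory, Cr Expenses, amount 405): Expenses=47 Inventory=-47
After txn 3 (Dr Expenses, Cr Cash, amount 192): Cash=-192 Expenses=239 Inventory=-47
After txn 4 (Dr Payables, Cr Cash, amount 350): Cash=-542 Expenses=239 Inventory=-47 Payables=350
After txn 5 (Dr Inventory, Cr Payables, amount 271): Cash=-542 Expenses=239 Inventory=224 Payables=79
After txn 6 (Dr Payables, Cr Cash, amount 451): Cash=-993 Expenses=239 Inventory=224 Payables=530
After txn 7 (Dr Equity, Cr Cash, amount 68): Cash=-1061 Equity=68 Expenses=239 Inventory=224 Payables=530

Answer: -1061 68 239 224 530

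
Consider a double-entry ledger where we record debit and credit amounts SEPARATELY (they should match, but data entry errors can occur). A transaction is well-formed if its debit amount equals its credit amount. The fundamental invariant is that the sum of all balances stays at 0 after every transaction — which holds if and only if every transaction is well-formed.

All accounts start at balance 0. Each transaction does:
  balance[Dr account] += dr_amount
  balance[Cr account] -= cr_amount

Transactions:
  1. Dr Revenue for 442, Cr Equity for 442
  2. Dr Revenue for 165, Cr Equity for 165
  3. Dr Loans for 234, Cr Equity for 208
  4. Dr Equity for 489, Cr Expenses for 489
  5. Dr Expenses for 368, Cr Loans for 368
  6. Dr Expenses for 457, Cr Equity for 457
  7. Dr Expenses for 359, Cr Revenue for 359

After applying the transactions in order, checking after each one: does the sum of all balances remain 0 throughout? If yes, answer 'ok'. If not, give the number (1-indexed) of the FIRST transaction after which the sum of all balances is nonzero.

Answer: 3

Derivation:
After txn 1: dr=442 cr=442 sum_balances=0
After txn 2: dr=165 cr=165 sum_balances=0
After txn 3: dr=234 cr=208 sum_balances=26
After txn 4: dr=489 cr=489 sum_balances=26
After txn 5: dr=368 cr=368 sum_balances=26
After txn 6: dr=457 cr=457 sum_balances=26
After txn 7: dr=359 cr=359 sum_balances=26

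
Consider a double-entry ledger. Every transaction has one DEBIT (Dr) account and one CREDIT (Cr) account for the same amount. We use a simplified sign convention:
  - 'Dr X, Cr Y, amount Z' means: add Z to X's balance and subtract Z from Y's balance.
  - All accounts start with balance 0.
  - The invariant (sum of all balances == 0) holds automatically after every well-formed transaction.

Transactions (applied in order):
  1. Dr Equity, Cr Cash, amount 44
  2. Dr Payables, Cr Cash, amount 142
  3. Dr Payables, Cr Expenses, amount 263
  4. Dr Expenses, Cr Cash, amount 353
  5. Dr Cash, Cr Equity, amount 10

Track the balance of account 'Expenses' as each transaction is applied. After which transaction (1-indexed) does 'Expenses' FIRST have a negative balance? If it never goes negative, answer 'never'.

Answer: 3

Derivation:
After txn 1: Expenses=0
After txn 2: Expenses=0
After txn 3: Expenses=-263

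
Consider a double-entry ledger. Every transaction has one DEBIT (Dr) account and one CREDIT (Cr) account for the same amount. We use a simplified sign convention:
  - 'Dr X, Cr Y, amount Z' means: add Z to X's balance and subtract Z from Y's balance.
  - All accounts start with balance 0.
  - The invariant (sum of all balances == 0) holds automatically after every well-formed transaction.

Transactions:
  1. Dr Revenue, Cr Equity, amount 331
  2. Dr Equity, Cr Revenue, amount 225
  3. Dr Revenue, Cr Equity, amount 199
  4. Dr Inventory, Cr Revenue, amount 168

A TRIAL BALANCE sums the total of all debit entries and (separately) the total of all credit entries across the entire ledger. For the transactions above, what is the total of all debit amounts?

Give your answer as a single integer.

Answer: 923

Derivation:
Txn 1: debit+=331
Txn 2: debit+=225
Txn 3: debit+=199
Txn 4: debit+=168
Total debits = 923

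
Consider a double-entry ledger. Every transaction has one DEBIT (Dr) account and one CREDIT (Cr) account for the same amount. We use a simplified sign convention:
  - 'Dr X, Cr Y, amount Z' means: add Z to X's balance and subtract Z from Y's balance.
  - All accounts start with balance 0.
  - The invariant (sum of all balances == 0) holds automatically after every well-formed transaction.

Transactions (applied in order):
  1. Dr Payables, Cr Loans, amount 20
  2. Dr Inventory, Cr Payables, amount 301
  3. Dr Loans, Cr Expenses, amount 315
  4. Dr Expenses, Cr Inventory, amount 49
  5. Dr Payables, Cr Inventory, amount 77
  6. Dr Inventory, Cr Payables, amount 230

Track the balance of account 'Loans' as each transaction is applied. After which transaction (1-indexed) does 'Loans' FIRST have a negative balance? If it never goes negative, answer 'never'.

After txn 1: Loans=-20

Answer: 1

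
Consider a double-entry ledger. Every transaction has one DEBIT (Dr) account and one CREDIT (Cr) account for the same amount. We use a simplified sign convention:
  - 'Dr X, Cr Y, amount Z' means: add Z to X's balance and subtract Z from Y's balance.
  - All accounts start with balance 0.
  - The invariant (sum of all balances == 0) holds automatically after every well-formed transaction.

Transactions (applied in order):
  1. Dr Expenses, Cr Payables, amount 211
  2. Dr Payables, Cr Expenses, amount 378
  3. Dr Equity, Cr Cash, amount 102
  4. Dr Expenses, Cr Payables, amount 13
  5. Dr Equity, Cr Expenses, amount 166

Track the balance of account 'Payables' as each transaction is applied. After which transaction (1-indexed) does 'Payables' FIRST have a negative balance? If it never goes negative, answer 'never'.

After txn 1: Payables=-211

Answer: 1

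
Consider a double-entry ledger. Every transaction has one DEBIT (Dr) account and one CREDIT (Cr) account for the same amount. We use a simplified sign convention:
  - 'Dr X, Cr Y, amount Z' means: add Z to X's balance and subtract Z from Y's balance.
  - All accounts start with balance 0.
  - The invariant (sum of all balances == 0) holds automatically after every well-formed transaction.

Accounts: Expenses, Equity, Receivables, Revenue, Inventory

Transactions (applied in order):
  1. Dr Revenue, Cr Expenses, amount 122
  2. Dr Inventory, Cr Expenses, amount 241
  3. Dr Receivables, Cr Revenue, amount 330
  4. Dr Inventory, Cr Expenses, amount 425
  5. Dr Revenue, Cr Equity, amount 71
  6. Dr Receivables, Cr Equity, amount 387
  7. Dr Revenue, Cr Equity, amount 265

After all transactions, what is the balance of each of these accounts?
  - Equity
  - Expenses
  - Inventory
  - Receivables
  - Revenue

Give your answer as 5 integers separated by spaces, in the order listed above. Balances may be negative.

After txn 1 (Dr Revenue, Cr Expenses, amount 122): Expenses=-122 Revenue=122
After txn 2 (Dr Inventory, Cr Expenses, amount 241): Expenses=-363 Inventory=241 Revenue=122
After txn 3 (Dr Receivables, Cr Revenue, amount 330): Expenses=-363 Inventory=241 Receivables=330 Revenue=-208
After txn 4 (Dr Inventory, Cr Expenses, amount 425): Expenses=-788 Inventory=666 Receivables=330 Revenue=-208
After txn 5 (Dr Revenue, Cr Equity, amount 71): Equity=-71 Expenses=-788 Inventory=666 Receivables=330 Revenue=-137
After txn 6 (Dr Receivables, Cr Equity, amount 387): Equity=-458 Expenses=-788 Inventory=666 Receivables=717 Revenue=-137
After txn 7 (Dr Revenue, Cr Equity, amount 265): Equity=-723 Expenses=-788 Inventory=666 Receivables=717 Revenue=128

Answer: -723 -788 666 717 128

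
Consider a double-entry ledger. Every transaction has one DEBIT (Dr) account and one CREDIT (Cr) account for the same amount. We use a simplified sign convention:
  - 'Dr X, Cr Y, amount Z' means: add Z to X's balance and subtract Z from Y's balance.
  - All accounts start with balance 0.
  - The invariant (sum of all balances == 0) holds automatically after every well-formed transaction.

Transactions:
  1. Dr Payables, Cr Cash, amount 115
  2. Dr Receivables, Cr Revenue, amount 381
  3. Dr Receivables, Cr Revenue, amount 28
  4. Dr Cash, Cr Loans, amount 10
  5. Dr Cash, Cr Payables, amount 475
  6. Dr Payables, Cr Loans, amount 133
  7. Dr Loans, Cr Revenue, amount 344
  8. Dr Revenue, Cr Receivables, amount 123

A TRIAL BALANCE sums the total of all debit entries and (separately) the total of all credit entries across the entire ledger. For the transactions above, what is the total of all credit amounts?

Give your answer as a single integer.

Txn 1: credit+=115
Txn 2: credit+=381
Txn 3: credit+=28
Txn 4: credit+=10
Txn 5: credit+=475
Txn 6: credit+=133
Txn 7: credit+=344
Txn 8: credit+=123
Total credits = 1609

Answer: 1609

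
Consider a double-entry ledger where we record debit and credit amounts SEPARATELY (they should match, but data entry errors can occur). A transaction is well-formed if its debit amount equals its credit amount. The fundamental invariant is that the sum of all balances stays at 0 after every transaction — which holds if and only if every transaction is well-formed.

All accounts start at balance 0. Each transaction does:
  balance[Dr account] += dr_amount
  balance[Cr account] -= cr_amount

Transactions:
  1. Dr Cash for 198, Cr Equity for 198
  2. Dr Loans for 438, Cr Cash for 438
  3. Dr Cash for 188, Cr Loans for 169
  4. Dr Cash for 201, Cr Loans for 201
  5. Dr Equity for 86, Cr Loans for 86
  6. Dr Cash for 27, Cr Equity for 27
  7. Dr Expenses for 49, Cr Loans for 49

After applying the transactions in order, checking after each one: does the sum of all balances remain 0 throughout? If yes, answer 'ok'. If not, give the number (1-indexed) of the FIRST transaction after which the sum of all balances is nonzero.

After txn 1: dr=198 cr=198 sum_balances=0
After txn 2: dr=438 cr=438 sum_balances=0
After txn 3: dr=188 cr=169 sum_balances=19
After txn 4: dr=201 cr=201 sum_balances=19
After txn 5: dr=86 cr=86 sum_balances=19
After txn 6: dr=27 cr=27 sum_balances=19
After txn 7: dr=49 cr=49 sum_balances=19

Answer: 3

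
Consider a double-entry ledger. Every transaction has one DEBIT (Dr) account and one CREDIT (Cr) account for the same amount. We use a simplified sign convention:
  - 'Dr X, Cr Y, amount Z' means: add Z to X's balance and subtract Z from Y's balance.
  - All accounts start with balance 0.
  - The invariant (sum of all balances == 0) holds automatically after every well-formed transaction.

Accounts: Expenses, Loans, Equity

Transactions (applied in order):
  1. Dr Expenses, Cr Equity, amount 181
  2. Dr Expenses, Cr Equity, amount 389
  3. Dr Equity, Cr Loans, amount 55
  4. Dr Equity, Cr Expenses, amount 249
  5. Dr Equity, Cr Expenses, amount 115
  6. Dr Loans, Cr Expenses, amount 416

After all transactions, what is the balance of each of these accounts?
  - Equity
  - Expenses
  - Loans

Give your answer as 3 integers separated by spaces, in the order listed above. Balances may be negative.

After txn 1 (Dr Expenses, Cr Equity, amount 181): Equity=-181 Expenses=181
After txn 2 (Dr Expenses, Cr Equity, amount 389): Equity=-570 Expenses=570
After txn 3 (Dr Equity, Cr Loans, amount 55): Equity=-515 Expenses=570 Loans=-55
After txn 4 (Dr Equity, Cr Expenses, amount 249): Equity=-266 Expenses=321 Loans=-55
After txn 5 (Dr Equity, Cr Expenses, amount 115): Equity=-151 Expenses=206 Loans=-55
After txn 6 (Dr Loans, Cr Expenses, amount 416): Equity=-151 Expenses=-210 Loans=361

Answer: -151 -210 361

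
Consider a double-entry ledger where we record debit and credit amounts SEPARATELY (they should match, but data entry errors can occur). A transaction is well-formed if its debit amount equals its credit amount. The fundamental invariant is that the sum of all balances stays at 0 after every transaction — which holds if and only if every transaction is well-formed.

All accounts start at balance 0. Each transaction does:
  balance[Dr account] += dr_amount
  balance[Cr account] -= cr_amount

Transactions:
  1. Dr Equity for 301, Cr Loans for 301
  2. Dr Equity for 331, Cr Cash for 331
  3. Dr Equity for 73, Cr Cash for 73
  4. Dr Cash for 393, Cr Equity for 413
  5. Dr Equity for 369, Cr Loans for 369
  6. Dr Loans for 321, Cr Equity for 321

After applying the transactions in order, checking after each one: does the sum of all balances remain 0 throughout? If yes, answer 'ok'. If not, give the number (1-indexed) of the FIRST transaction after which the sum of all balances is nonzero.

Answer: 4

Derivation:
After txn 1: dr=301 cr=301 sum_balances=0
After txn 2: dr=331 cr=331 sum_balances=0
After txn 3: dr=73 cr=73 sum_balances=0
After txn 4: dr=393 cr=413 sum_balances=-20
After txn 5: dr=369 cr=369 sum_balances=-20
After txn 6: dr=321 cr=321 sum_balances=-20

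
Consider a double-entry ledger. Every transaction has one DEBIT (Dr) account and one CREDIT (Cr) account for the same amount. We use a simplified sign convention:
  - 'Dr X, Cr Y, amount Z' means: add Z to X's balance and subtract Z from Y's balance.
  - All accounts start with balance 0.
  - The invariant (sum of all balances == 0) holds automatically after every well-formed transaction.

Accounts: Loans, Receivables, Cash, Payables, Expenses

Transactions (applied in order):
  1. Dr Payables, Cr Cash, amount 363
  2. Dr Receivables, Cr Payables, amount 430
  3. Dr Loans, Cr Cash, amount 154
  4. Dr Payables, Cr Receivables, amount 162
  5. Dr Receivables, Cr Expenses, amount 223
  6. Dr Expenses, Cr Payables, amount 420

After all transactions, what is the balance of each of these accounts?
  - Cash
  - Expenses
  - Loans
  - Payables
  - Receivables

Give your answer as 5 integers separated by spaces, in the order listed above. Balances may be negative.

Answer: -517 197 154 -325 491

Derivation:
After txn 1 (Dr Payables, Cr Cash, amount 363): Cash=-363 Payables=363
After txn 2 (Dr Receivables, Cr Payables, amount 430): Cash=-363 Payables=-67 Receivables=430
After txn 3 (Dr Loans, Cr Cash, amount 154): Cash=-517 Loans=154 Payables=-67 Receivables=430
After txn 4 (Dr Payables, Cr Receivables, amount 162): Cash=-517 Loans=154 Payables=95 Receivables=268
After txn 5 (Dr Receivables, Cr Expenses, amount 223): Cash=-517 Expenses=-223 Loans=154 Payables=95 Receivables=491
After txn 6 (Dr Expenses, Cr Payables, amount 420): Cash=-517 Expenses=197 Loans=154 Payables=-325 Receivables=491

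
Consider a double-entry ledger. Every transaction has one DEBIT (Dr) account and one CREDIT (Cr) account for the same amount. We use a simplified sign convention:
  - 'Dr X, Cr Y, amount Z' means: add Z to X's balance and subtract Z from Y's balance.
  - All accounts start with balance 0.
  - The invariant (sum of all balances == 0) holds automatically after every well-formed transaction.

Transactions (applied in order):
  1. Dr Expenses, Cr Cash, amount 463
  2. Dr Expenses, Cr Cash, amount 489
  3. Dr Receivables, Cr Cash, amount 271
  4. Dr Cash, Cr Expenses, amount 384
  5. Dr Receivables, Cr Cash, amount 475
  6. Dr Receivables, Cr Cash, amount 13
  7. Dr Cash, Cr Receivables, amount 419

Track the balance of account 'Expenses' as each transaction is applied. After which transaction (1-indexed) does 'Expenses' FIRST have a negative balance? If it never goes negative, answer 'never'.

After txn 1: Expenses=463
After txn 2: Expenses=952
After txn 3: Expenses=952
After txn 4: Expenses=568
After txn 5: Expenses=568
After txn 6: Expenses=568
After txn 7: Expenses=568

Answer: never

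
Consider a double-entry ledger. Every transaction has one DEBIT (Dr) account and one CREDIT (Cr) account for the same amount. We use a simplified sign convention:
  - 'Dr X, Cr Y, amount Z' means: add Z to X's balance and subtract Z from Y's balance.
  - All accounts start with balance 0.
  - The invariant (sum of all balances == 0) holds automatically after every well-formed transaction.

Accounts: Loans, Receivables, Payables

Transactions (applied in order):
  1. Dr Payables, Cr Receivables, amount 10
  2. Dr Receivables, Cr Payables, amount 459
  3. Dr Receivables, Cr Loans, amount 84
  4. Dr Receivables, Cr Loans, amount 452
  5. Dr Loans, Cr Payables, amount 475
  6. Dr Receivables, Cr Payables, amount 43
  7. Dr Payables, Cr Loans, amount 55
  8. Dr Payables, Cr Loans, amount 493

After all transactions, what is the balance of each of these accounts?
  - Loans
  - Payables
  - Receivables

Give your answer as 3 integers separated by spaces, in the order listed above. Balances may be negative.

After txn 1 (Dr Payables, Cr Receivables, amount 10): Payables=10 Receivables=-10
After txn 2 (Dr Receivables, Cr Payables, amount 459): Payables=-449 Receivables=449
After txn 3 (Dr Receivables, Cr Loans, amount 84): Loans=-84 Payables=-449 Receivables=533
After txn 4 (Dr Receivables, Cr Loans, amount 452): Loans=-536 Payables=-449 Receivables=985
After txn 5 (Dr Loans, Cr Payables, amount 475): Loans=-61 Payables=-924 Receivables=985
After txn 6 (Dr Receivables, Cr Payables, amount 43): Loans=-61 Payables=-967 Receivables=1028
After txn 7 (Dr Payables, Cr Loans, amount 55): Loans=-116 Payables=-912 Receivables=1028
After txn 8 (Dr Payables, Cr Loans, amount 493): Loans=-609 Payables=-419 Receivables=1028

Answer: -609 -419 1028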